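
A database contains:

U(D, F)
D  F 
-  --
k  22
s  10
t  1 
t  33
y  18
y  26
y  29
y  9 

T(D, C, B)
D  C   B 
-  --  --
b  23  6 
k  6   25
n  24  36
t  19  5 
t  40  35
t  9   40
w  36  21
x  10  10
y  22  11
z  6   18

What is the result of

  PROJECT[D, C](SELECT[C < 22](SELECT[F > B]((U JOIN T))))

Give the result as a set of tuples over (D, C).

Natural join on D: {(k, 22, 6, 25), (t, 1, 19, 5), (t, 1, 40, 35), (t, 1, 9, 40), (t, 33, 19, 5), (t, 33, 40, 35), (t, 33, 9, 40), (y, 18, 22, 11), (y, 26, 22, 11), (y, 29, 22, 11), (y, 9, 22, 11)}
Apply σ_{F > B}; surviving tuples: {(t, 33, 19, 5), (y, 18, 22, 11), (y, 26, 22, 11), (y, 29, 22, 11)}
Apply σ_{C < 22}; surviving tuples: {(t, 33, 19, 5)}
Projecting to D, C: {(t, 19)}

{(t, 19)}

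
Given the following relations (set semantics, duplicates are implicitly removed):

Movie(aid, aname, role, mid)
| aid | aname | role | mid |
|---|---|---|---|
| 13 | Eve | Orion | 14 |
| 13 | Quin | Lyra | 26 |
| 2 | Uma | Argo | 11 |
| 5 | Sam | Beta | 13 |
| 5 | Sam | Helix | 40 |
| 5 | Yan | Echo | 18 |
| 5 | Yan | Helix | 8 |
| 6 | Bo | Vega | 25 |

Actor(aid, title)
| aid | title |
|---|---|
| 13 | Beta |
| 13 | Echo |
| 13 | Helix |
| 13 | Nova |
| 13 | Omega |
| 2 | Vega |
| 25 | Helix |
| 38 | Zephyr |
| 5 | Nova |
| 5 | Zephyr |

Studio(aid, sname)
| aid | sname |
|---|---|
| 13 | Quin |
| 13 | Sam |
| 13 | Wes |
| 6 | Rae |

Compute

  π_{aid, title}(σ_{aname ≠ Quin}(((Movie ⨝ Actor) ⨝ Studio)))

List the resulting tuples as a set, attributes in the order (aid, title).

Natural join on aid: {(13, Eve, Orion, 14, Beta), (13, Eve, Orion, 14, Echo), (13, Eve, Orion, 14, Helix), (13, Eve, Orion, 14, Nova), (13, Eve, Orion, 14, Omega), (13, Quin, Lyra, 26, Beta), (13, Quin, Lyra, 26, Echo), (13, Quin, Lyra, 26, Helix), (13, Quin, Lyra, 26, Nova), (13, Quin, Lyra, 26, Omega), (2, Uma, Argo, 11, Vega), (5, Sam, Beta, 13, Nova), (5, Sam, Beta, 13, Zephyr), (5, Sam, Helix, 40, Nova), (5, Sam, Helix, 40, Zephyr), (5, Yan, Echo, 18, Nova), (5, Yan, Echo, 18, Zephyr), (5, Yan, Helix, 8, Nova), (5, Yan, Helix, 8, Zephyr)}
Natural join on aid: {(13, Eve, Orion, 14, Beta, Quin), (13, Eve, Orion, 14, Beta, Sam), (13, Eve, Orion, 14, Beta, Wes), (13, Eve, Orion, 14, Echo, Quin), (13, Eve, Orion, 14, Echo, Sam), (13, Eve, Orion, 14, Echo, Wes), (13, Eve, Orion, 14, Helix, Quin), (13, Eve, Orion, 14, Helix, Sam), (13, Eve, Orion, 14, Helix, Wes), (13, Eve, Orion, 14, Nova, Quin), (13, Eve, Orion, 14, Nova, Sam), (13, Eve, Orion, 14, Nova, Wes), (13, Eve, Orion, 14, Omega, Quin), (13, Eve, Orion, 14, Omega, Sam), (13, Eve, Orion, 14, Omega, Wes), (13, Quin, Lyra, 26, Beta, Quin), (13, Quin, Lyra, 26, Beta, Sam), (13, Quin, Lyra, 26, Beta, Wes), (13, Quin, Lyra, 26, Echo, Quin), (13, Quin, Lyra, 26, Echo, Sam), (13, Quin, Lyra, 26, Echo, Wes), (13, Quin, Lyra, 26, Helix, Quin), (13, Quin, Lyra, 26, Helix, Sam), (13, Quin, Lyra, 26, Helix, Wes), (13, Quin, Lyra, 26, Nova, Quin), (13, Quin, Lyra, 26, Nova, Sam), (13, Quin, Lyra, 26, Nova, Wes), (13, Quin, Lyra, 26, Omega, Quin), (13, Quin, Lyra, 26, Omega, Sam), (13, Quin, Lyra, 26, Omega, Wes)}
Apply σ_{aname ≠ Quin}; surviving tuples: {(13, Eve, Orion, 14, Beta, Quin), (13, Eve, Orion, 14, Beta, Sam), (13, Eve, Orion, 14, Beta, Wes), (13, Eve, Orion, 14, Echo, Quin), (13, Eve, Orion, 14, Echo, Sam), (13, Eve, Orion, 14, Echo, Wes), (13, Eve, Orion, 14, Helix, Quin), (13, Eve, Orion, 14, Helix, Sam), (13, Eve, Orion, 14, Helix, Wes), (13, Eve, Orion, 14, Nova, Quin), (13, Eve, Orion, 14, Nova, Sam), (13, Eve, Orion, 14, Nova, Wes), (13, Eve, Orion, 14, Omega, Quin), (13, Eve, Orion, 14, Omega, Sam), (13, Eve, Orion, 14, Omega, Wes)}
π_{aid, title} gives {(13, Beta), (13, Echo), (13, Helix), (13, Nova), (13, Omega)} (10 duplicate(s) eliminated).

{(13, Beta), (13, Echo), (13, Helix), (13, Nova), (13, Omega)}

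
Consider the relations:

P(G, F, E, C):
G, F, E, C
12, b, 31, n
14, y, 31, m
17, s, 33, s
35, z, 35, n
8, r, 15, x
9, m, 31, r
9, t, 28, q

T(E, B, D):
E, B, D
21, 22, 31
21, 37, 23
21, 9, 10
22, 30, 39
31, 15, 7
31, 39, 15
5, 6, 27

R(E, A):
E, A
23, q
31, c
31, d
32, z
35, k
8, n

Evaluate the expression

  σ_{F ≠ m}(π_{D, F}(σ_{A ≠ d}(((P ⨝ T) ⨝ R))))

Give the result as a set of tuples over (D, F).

P ⋈ T (natural join on E): {(12, b, 31, n, 15, 7), (12, b, 31, n, 39, 15), (14, y, 31, m, 15, 7), (14, y, 31, m, 39, 15), (9, m, 31, r, 15, 7), (9, m, 31, r, 39, 15)}
(P ⨝ T) ⋈ R (natural join on E): {(12, b, 31, n, 15, 7, c), (12, b, 31, n, 15, 7, d), (12, b, 31, n, 39, 15, c), (12, b, 31, n, 39, 15, d), (14, y, 31, m, 15, 7, c), (14, y, 31, m, 15, 7, d), (14, y, 31, m, 39, 15, c), (14, y, 31, m, 39, 15, d), (9, m, 31, r, 15, 7, c), (9, m, 31, r, 15, 7, d), (9, m, 31, r, 39, 15, c), (9, m, 31, r, 39, 15, d)}
Apply σ_{A ≠ d}; surviving tuples: {(12, b, 31, n, 15, 7, c), (12, b, 31, n, 39, 15, c), (14, y, 31, m, 15, 7, c), (14, y, 31, m, 39, 15, c), (9, m, 31, r, 15, 7, c), (9, m, 31, r, 39, 15, c)}
π_{D, F} gives {(15, b), (15, m), (15, y), (7, b), (7, m), (7, y)}.
Apply σ_{F ≠ m}; surviving tuples: {(15, b), (15, y), (7, b), (7, y)}

{(15, b), (15, y), (7, b), (7, y)}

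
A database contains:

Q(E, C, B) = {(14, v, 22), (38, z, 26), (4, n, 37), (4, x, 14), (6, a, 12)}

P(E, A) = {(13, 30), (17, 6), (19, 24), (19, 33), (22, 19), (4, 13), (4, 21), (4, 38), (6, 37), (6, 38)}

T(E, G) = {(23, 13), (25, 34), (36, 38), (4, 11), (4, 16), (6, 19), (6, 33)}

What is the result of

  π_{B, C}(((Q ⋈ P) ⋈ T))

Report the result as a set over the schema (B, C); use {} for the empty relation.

{(12, a), (14, x), (37, n)}

Q ⋈ P (natural join on E): {(4, n, 37, 13), (4, n, 37, 21), (4, n, 37, 38), (4, x, 14, 13), (4, x, 14, 21), (4, x, 14, 38), (6, a, 12, 37), (6, a, 12, 38)}
(Q ⋈ P) ⋈ T (natural join on E): {(4, n, 37, 13, 11), (4, n, 37, 13, 16), (4, n, 37, 21, 11), (4, n, 37, 21, 16), (4, n, 37, 38, 11), (4, n, 37, 38, 16), (4, x, 14, 13, 11), (4, x, 14, 13, 16), (4, x, 14, 21, 11), (4, x, 14, 21, 16), (4, x, 14, 38, 11), (4, x, 14, 38, 16), (6, a, 12, 37, 19), (6, a, 12, 37, 33), (6, a, 12, 38, 19), (6, a, 12, 38, 33)}
π_{B, C} gives {(12, a), (14, x), (37, n)} (13 duplicate(s) eliminated).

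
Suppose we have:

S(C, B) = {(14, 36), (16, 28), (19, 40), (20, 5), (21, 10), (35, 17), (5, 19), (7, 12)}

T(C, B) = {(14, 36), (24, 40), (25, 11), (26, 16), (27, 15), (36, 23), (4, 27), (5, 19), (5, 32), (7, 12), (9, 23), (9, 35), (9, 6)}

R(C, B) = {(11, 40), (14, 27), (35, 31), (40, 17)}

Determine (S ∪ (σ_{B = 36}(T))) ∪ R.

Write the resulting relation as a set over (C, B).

{(11, 40), (14, 27), (14, 36), (16, 28), (19, 40), (20, 5), (21, 10), (35, 17), (35, 31), (40, 17), (5, 19), (7, 12)}

σ[B = 36]: keep tuples satisfying B = 36 → {(14, 36)}
Taking the union: {(14, 36), (16, 28), (19, 40), (20, 5), (21, 10), (35, 17), (5, 19), (7, 12)}
Taking the union: {(11, 40), (14, 27), (14, 36), (16, 28), (19, 40), (20, 5), (21, 10), (35, 17), (35, 31), (40, 17), (5, 19), (7, 12)}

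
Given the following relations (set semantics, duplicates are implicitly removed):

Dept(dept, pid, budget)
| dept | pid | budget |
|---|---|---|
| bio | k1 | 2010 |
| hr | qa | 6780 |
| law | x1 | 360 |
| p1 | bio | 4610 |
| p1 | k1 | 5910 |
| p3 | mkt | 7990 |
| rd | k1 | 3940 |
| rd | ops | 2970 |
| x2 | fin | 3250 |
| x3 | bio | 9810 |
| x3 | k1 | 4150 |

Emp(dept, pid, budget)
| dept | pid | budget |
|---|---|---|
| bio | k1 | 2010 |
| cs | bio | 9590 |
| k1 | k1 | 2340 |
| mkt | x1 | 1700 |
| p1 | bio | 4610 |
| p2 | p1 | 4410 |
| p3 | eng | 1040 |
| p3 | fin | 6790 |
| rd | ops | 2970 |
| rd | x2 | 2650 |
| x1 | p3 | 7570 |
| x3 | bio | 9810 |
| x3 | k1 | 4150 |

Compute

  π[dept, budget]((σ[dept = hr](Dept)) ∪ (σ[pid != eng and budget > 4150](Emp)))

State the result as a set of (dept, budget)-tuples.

Filtering on dept = hr leaves {(hr, qa, 6780)}.
Filtering on pid != eng and budget > 4150 leaves {(cs, bio, 9590), (p1, bio, 4610), (p2, p1, 4410), (p3, fin, 6790), (x1, p3, 7570), (x3, bio, 9810)}.
Union: {(hr, qa, 6780)} with {(cs, bio, 9590), (p1, bio, 4610), (p2, p1, 4410), (p3, fin, 6790), (x1, p3, 7570), (x3, bio, 9810)} → {(cs, bio, 9590), (hr, qa, 6780), (p1, bio, 4610), (p2, p1, 4410), (p3, fin, 6790), (x1, p3, 7570), (x3, bio, 9810)}
Projecting to dept, budget: {(cs, 9590), (hr, 6780), (p1, 4610), (p2, 4410), (p3, 6790), (x1, 7570), (x3, 9810)}

{(cs, 9590), (hr, 6780), (p1, 4610), (p2, 4410), (p3, 6790), (x1, 7570), (x3, 9810)}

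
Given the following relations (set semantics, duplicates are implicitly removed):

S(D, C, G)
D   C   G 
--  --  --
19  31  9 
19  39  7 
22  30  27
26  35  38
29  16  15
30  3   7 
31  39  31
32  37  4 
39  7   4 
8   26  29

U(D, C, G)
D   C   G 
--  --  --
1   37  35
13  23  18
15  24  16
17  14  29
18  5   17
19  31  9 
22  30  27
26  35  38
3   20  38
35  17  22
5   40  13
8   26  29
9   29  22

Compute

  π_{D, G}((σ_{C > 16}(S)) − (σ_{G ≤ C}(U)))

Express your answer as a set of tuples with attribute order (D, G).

{(19, 7), (26, 38), (31, 31), (32, 4), (8, 29)}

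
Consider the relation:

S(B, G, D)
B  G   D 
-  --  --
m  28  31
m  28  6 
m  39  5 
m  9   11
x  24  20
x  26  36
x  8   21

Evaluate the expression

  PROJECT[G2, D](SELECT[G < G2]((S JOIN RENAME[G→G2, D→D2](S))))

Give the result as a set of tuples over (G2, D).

{(24, 21), (26, 20), (26, 21), (28, 11), (39, 11), (39, 31), (39, 6)}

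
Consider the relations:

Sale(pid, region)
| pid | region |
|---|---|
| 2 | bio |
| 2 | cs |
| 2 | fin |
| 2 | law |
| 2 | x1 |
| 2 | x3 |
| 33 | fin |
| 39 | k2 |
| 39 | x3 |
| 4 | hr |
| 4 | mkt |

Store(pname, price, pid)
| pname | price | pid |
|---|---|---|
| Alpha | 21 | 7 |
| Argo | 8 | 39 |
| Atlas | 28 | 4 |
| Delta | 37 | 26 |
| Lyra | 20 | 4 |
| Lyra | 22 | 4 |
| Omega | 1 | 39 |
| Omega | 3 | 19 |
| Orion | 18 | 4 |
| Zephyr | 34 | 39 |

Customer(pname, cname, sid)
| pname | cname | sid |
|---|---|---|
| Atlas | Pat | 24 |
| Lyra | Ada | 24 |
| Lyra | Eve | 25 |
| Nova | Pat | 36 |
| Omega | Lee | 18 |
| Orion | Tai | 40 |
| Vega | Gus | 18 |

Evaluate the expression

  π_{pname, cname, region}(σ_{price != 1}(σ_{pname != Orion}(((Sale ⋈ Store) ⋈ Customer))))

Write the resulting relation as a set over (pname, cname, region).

{(Atlas, Pat, hr), (Atlas, Pat, mkt), (Lyra, Ada, hr), (Lyra, Ada, mkt), (Lyra, Eve, hr), (Lyra, Eve, mkt)}

Joining Sale and Store on pid yields {(39, k2, Argo, 8), (39, k2, Omega, 1), (39, k2, Zephyr, 34), (39, x3, Argo, 8), (39, x3, Omega, 1), (39, x3, Zephyr, 34), (4, hr, Atlas, 28), (4, hr, Lyra, 20), (4, hr, Lyra, 22), (4, hr, Orion, 18), (4, mkt, Atlas, 28), (4, mkt, Lyra, 20), (4, mkt, Lyra, 22), (4, mkt, Orion, 18)}.
Joining (Sale ⋈ Store) and Customer on pname yields {(39, k2, Omega, 1, Lee, 18), (39, x3, Omega, 1, Lee, 18), (4, hr, Atlas, 28, Pat, 24), (4, hr, Lyra, 20, Ada, 24), (4, hr, Lyra, 20, Eve, 25), (4, hr, Lyra, 22, Ada, 24), (4, hr, Lyra, 22, Eve, 25), (4, hr, Orion, 18, Tai, 40), (4, mkt, Atlas, 28, Pat, 24), (4, mkt, Lyra, 20, Ada, 24), (4, mkt, Lyra, 20, Eve, 25), (4, mkt, Lyra, 22, Ada, 24), (4, mkt, Lyra, 22, Eve, 25), (4, mkt, Orion, 18, Tai, 40)}.
Apply σ_{pname != Orion}; surviving tuples: {(39, k2, Omega, 1, Lee, 18), (39, x3, Omega, 1, Lee, 18), (4, hr, Atlas, 28, Pat, 24), (4, hr, Lyra, 20, Ada, 24), (4, hr, Lyra, 20, Eve, 25), (4, hr, Lyra, 22, Ada, 24), (4, hr, Lyra, 22, Eve, 25), (4, mkt, Atlas, 28, Pat, 24), (4, mkt, Lyra, 20, Ada, 24), (4, mkt, Lyra, 20, Eve, 25), (4, mkt, Lyra, 22, Ada, 24), (4, mkt, Lyra, 22, Eve, 25)}
Apply σ_{price != 1}; surviving tuples: {(4, hr, Atlas, 28, Pat, 24), (4, hr, Lyra, 20, Ada, 24), (4, hr, Lyra, 20, Eve, 25), (4, hr, Lyra, 22, Ada, 24), (4, hr, Lyra, 22, Eve, 25), (4, mkt, Atlas, 28, Pat, 24), (4, mkt, Lyra, 20, Ada, 24), (4, mkt, Lyra, 20, Eve, 25), (4, mkt, Lyra, 22, Ada, 24), (4, mkt, Lyra, 22, Eve, 25)}
Keep only column(s) pname, cname, region (4 duplicate(s) eliminated): {(Atlas, Pat, hr), (Atlas, Pat, mkt), (Lyra, Ada, hr), (Lyra, Ada, mkt), (Lyra, Eve, hr), (Lyra, Eve, mkt)}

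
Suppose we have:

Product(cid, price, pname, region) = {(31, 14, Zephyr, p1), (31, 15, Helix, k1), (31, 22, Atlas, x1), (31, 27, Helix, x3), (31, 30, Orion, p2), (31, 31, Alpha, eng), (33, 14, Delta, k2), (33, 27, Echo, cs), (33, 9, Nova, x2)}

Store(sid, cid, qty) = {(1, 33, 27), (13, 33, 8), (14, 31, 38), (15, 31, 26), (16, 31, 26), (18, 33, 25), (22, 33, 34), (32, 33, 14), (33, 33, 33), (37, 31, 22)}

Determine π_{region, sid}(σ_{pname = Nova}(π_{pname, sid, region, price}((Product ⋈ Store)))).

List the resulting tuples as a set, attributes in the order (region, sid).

Natural join on cid: {(31, 14, Zephyr, p1, 14, 38), (31, 14, Zephyr, p1, 15, 26), (31, 14, Zephyr, p1, 16, 26), (31, 14, Zephyr, p1, 37, 22), (31, 15, Helix, k1, 14, 38), (31, 15, Helix, k1, 15, 26), (31, 15, Helix, k1, 16, 26), (31, 15, Helix, k1, 37, 22), (31, 22, Atlas, x1, 14, 38), (31, 22, Atlas, x1, 15, 26), (31, 22, Atlas, x1, 16, 26), (31, 22, Atlas, x1, 37, 22), (31, 27, Helix, x3, 14, 38), (31, 27, Helix, x3, 15, 26), (31, 27, Helix, x3, 16, 26), (31, 27, Helix, x3, 37, 22), (31, 30, Orion, p2, 14, 38), (31, 30, Orion, p2, 15, 26), (31, 30, Orion, p2, 16, 26), (31, 30, Orion, p2, 37, 22), (31, 31, Alpha, eng, 14, 38), (31, 31, Alpha, eng, 15, 26), (31, 31, Alpha, eng, 16, 26), (31, 31, Alpha, eng, 37, 22), (33, 14, Delta, k2, 1, 27), (33, 14, Delta, k2, 13, 8), (33, 14, Delta, k2, 18, 25), (33, 14, Delta, k2, 22, 34), (33, 14, Delta, k2, 32, 14), (33, 14, Delta, k2, 33, 33), (33, 27, Echo, cs, 1, 27), (33, 27, Echo, cs, 13, 8), (33, 27, Echo, cs, 18, 25), (33, 27, Echo, cs, 22, 34), (33, 27, Echo, cs, 32, 14), (33, 27, Echo, cs, 33, 33), (33, 9, Nova, x2, 1, 27), (33, 9, Nova, x2, 13, 8), (33, 9, Nova, x2, 18, 25), (33, 9, Nova, x2, 22, 34), (33, 9, Nova, x2, 32, 14), (33, 9, Nova, x2, 33, 33)}
Keep only column(s) pname, sid, region, price: {(Alpha, 14, eng, 31), (Alpha, 15, eng, 31), (Alpha, 16, eng, 31), (Alpha, 37, eng, 31), (Atlas, 14, x1, 22), (Atlas, 15, x1, 22), (Atlas, 16, x1, 22), (Atlas, 37, x1, 22), (Delta, 1, k2, 14), (Delta, 13, k2, 14), (Delta, 18, k2, 14), (Delta, 22, k2, 14), (Delta, 32, k2, 14), (Delta, 33, k2, 14), (Echo, 1, cs, 27), (Echo, 13, cs, 27), (Echo, 18, cs, 27), (Echo, 22, cs, 27), (Echo, 32, cs, 27), (Echo, 33, cs, 27), (Helix, 14, k1, 15), (Helix, 14, x3, 27), (Helix, 15, k1, 15), (Helix, 15, x3, 27), (Helix, 16, k1, 15), (Helix, 16, x3, 27), (Helix, 37, k1, 15), (Helix, 37, x3, 27), (Nova, 1, x2, 9), (Nova, 13, x2, 9), (Nova, 18, x2, 9), (Nova, 22, x2, 9), (Nova, 32, x2, 9), (Nova, 33, x2, 9), (Orion, 14, p2, 30), (Orion, 15, p2, 30), (Orion, 16, p2, 30), (Orion, 37, p2, 30), (Zephyr, 14, p1, 14), (Zephyr, 15, p1, 14), (Zephyr, 16, p1, 14), (Zephyr, 37, p1, 14)}
σ[pname = Nova]: keep tuples satisfying pname = Nova → {(Nova, 1, x2, 9), (Nova, 13, x2, 9), (Nova, 18, x2, 9), (Nova, 22, x2, 9), (Nova, 32, x2, 9), (Nova, 33, x2, 9)}
Keep only column(s) region, sid: {(x2, 1), (x2, 13), (x2, 18), (x2, 22), (x2, 32), (x2, 33)}

{(x2, 1), (x2, 13), (x2, 18), (x2, 22), (x2, 32), (x2, 33)}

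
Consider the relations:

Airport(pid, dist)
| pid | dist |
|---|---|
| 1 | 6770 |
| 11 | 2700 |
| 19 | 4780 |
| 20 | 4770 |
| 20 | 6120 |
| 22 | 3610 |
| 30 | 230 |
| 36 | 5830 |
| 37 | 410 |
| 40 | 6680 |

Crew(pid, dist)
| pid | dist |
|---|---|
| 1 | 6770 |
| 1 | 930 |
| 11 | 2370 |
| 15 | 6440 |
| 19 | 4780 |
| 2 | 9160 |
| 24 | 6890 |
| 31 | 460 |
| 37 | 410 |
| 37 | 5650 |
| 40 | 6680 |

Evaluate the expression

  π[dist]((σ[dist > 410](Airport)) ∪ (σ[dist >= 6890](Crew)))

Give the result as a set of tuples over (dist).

{2700, 3610, 4770, 4780, 5830, 6120, 6680, 6770, 6890, 9160}

σ[dist > 410]: keep tuples satisfying dist > 410 → {(1, 6770), (11, 2700), (19, 4780), (20, 4770), (20, 6120), (22, 3610), (36, 5830), (40, 6680)}
σ[dist >= 6890]: keep tuples satisfying dist >= 6890 → {(2, 9160), (24, 6890)}
Taking the union: {(1, 6770), (11, 2700), (19, 4780), (2, 9160), (20, 4770), (20, 6120), (22, 3610), (24, 6890), (36, 5830), (40, 6680)}
π[dist]: project onto (dist) → {2700, 3610, 4770, 4780, 5830, 6120, 6680, 6770, 6890, 9160}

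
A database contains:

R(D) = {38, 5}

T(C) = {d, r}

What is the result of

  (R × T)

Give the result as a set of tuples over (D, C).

{(38, d), (38, r), (5, d), (5, r)}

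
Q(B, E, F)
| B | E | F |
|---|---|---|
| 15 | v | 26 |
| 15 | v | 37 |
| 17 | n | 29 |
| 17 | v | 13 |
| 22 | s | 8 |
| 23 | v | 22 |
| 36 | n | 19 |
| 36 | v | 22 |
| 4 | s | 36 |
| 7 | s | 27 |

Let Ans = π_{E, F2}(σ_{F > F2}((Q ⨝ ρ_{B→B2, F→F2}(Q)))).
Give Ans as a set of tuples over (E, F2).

{(n, 19), (s, 27), (s, 8), (v, 13), (v, 22), (v, 26)}

ρ[B→B2, F→F2]: schema becomes (B2, E, F2); tuples unchanged.
Joining Q and ρ_{B→B2, F→F2}(Q) on E yields {(15, v, 26, 15, 26), (15, v, 26, 15, 37), (15, v, 26, 17, 13), (15, v, 26, 23, 22), (15, v, 26, 36, 22), (15, v, 37, 15, 26), (15, v, 37, 15, 37), (15, v, 37, 17, 13), (15, v, 37, 23, 22), (15, v, 37, 36, 22), (17, n, 29, 17, 29), (17, n, 29, 36, 19), (17, v, 13, 15, 26), (17, v, 13, 15, 37), (17, v, 13, 17, 13), (17, v, 13, 23, 22), (17, v, 13, 36, 22), (22, s, 8, 22, 8), (22, s, 8, 4, 36), (22, s, 8, 7, 27), (23, v, 22, 15, 26), (23, v, 22, 15, 37), (23, v, 22, 17, 13), (23, v, 22, 23, 22), (23, v, 22, 36, 22), (36, n, 19, 17, 29), (36, n, 19, 36, 19), (36, v, 22, 15, 26), (36, v, 22, 15, 37), (36, v, 22, 17, 13), (36, v, 22, 23, 22), (36, v, 22, 36, 22), (4, s, 36, 22, 8), (4, s, 36, 4, 36), (4, s, 36, 7, 27), (7, s, 27, 22, 8), (7, s, 27, 4, 36), (7, s, 27, 7, 27)}.
Filtering on F > F2 leaves {(15, v, 26, 17, 13), (15, v, 26, 23, 22), (15, v, 26, 36, 22), (15, v, 37, 15, 26), (15, v, 37, 17, 13), (15, v, 37, 23, 22), (15, v, 37, 36, 22), (17, n, 29, 36, 19), (23, v, 22, 17, 13), (36, v, 22, 17, 13), (4, s, 36, 22, 8), (4, s, 36, 7, 27), (7, s, 27, 22, 8)}.
Projecting to E, F2 (7 duplicate(s) eliminated): {(n, 19), (s, 27), (s, 8), (v, 13), (v, 22), (v, 26)}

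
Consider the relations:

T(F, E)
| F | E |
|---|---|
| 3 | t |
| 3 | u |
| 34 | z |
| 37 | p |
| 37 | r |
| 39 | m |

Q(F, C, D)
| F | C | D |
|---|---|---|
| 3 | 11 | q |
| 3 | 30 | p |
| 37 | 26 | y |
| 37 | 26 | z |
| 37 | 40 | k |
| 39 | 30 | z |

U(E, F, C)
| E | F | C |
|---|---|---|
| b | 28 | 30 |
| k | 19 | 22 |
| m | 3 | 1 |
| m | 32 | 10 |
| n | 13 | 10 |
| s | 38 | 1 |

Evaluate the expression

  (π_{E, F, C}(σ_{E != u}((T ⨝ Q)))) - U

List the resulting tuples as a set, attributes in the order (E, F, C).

Natural join on F: {(3, t, 11, q), (3, t, 30, p), (3, u, 11, q), (3, u, 30, p), (37, p, 26, y), (37, p, 26, z), (37, p, 40, k), (37, r, 26, y), (37, r, 26, z), (37, r, 40, k), (39, m, 30, z)}
σ[E != u]: keep tuples satisfying E != u → {(3, t, 11, q), (3, t, 30, p), (37, p, 26, y), (37, p, 26, z), (37, p, 40, k), (37, r, 26, y), (37, r, 26, z), (37, r, 40, k), (39, m, 30, z)}
π_{E, F, C} gives {(m, 39, 30), (p, 37, 26), (p, 37, 40), (r, 37, 26), (r, 37, 40), (t, 3, 11), (t, 3, 30)} (2 duplicate(s) eliminated).
Taking the difference: {(m, 39, 30), (p, 37, 26), (p, 37, 40), (r, 37, 26), (r, 37, 40), (t, 3, 11), (t, 3, 30)}

{(m, 39, 30), (p, 37, 26), (p, 37, 40), (r, 37, 26), (r, 37, 40), (t, 3, 11), (t, 3, 30)}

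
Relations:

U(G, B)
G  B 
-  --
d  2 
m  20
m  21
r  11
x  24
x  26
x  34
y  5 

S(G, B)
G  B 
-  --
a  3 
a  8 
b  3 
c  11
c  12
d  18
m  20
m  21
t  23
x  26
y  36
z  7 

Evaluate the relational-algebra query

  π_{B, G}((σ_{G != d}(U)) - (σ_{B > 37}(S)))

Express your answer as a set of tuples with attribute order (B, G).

Apply σ_{G != d}; surviving tuples: {(m, 20), (m, 21), (r, 11), (x, 24), (x, 26), (x, 34), (y, 5)}
Apply σ_{B > 37}; surviving tuples: {}
Set difference of the two operands is {(m, 20), (m, 21), (r, 11), (x, 24), (x, 26), (x, 34), (y, 5)}.
π[B, G]: project onto (B, G) → {(11, r), (20, m), (21, m), (24, x), (26, x), (34, x), (5, y)}

{(11, r), (20, m), (21, m), (24, x), (26, x), (34, x), (5, y)}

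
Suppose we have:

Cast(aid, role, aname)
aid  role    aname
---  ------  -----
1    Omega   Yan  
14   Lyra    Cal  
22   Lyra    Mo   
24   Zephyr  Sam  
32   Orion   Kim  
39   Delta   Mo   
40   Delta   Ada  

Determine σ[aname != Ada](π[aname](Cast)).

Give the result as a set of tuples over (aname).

π[aname]: project onto (aname) (1 duplicate(s) eliminated) → {Ada, Cal, Kim, Mo, Sam, Yan}
Selection aname != Ada: {Cal, Kim, Mo, Sam, Yan}

{Cal, Kim, Mo, Sam, Yan}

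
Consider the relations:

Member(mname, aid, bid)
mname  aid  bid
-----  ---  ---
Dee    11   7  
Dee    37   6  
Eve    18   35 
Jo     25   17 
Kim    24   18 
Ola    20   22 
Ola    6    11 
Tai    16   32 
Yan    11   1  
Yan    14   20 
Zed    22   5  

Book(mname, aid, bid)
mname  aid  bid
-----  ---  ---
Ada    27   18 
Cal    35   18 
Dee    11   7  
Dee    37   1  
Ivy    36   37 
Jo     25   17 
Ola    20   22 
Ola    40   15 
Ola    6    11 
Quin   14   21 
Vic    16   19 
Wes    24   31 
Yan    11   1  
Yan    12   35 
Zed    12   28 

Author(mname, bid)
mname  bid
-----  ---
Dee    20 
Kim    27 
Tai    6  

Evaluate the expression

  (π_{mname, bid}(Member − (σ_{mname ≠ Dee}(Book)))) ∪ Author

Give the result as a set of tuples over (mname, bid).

σ[mname ≠ Dee]: keep tuples satisfying mname ≠ Dee → {(Ada, 27, 18), (Cal, 35, 18), (Ivy, 36, 37), (Jo, 25, 17), (Ola, 20, 22), (Ola, 40, 15), (Ola, 6, 11), (Quin, 14, 21), (Vic, 16, 19), (Wes, 24, 31), (Yan, 11, 1), (Yan, 12, 35), (Zed, 12, 28)}
Difference: {(Dee, 11, 7), (Dee, 37, 6), (Eve, 18, 35), (Jo, 25, 17), (Kim, 24, 18), (Ola, 20, 22), (Ola, 6, 11), (Tai, 16, 32), (Yan, 11, 1), (Yan, 14, 20), (Zed, 22, 5)} with {(Ada, 27, 18), (Cal, 35, 18), (Ivy, 36, 37), (Jo, 25, 17), (Ola, 20, 22), (Ola, 40, 15), (Ola, 6, 11), (Quin, 14, 21), (Vic, 16, 19), (Wes, 24, 31), (Yan, 11, 1), (Yan, 12, 35), (Zed, 12, 28)} → {(Dee, 11, 7), (Dee, 37, 6), (Eve, 18, 35), (Kim, 24, 18), (Tai, 16, 32), (Yan, 14, 20), (Zed, 22, 5)}
Keep only column(s) mname, bid: {(Dee, 6), (Dee, 7), (Eve, 35), (Kim, 18), (Tai, 32), (Yan, 20), (Zed, 5)}
Union: {(Dee, 6), (Dee, 7), (Eve, 35), (Kim, 18), (Tai, 32), (Yan, 20), (Zed, 5)} with {(Dee, 20), (Kim, 27), (Tai, 6)} → {(Dee, 20), (Dee, 6), (Dee, 7), (Eve, 35), (Kim, 18), (Kim, 27), (Tai, 32), (Tai, 6), (Yan, 20), (Zed, 5)}

{(Dee, 20), (Dee, 6), (Dee, 7), (Eve, 35), (Kim, 18), (Kim, 27), (Tai, 32), (Tai, 6), (Yan, 20), (Zed, 5)}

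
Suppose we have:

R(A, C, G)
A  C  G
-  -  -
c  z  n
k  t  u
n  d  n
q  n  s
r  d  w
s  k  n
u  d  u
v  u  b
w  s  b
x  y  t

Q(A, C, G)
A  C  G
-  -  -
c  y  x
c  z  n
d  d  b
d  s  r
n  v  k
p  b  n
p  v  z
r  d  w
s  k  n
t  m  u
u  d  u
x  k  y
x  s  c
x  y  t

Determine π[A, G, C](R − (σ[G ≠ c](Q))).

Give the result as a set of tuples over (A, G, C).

{(k, u, t), (n, n, d), (q, s, n), (v, b, u), (w, b, s)}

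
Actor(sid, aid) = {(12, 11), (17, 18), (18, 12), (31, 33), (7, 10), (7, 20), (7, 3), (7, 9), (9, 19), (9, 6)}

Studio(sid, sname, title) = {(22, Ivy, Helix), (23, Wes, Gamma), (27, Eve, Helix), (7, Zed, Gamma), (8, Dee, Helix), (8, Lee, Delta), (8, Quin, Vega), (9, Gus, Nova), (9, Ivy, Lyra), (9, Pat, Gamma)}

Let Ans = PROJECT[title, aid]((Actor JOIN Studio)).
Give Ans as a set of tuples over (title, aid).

{(Gamma, 10), (Gamma, 19), (Gamma, 20), (Gamma, 3), (Gamma, 6), (Gamma, 9), (Lyra, 19), (Lyra, 6), (Nova, 19), (Nova, 6)}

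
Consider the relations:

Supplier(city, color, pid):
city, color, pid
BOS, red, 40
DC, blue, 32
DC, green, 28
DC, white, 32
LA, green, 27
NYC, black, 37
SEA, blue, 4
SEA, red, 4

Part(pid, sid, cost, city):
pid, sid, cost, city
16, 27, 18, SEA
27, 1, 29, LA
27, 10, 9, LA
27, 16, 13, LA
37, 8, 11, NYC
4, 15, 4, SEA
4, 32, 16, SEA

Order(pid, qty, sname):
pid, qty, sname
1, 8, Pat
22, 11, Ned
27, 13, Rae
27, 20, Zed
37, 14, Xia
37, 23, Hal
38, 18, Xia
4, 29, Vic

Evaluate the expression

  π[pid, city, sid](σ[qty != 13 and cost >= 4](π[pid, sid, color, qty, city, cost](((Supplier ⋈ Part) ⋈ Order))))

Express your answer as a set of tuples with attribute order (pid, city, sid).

{(27, LA, 1), (27, LA, 10), (27, LA, 16), (37, NYC, 8), (4, SEA, 15), (4, SEA, 32)}

Natural join on city, pid: {(LA, green, 27, 1, 29), (LA, green, 27, 10, 9), (LA, green, 27, 16, 13), (NYC, black, 37, 8, 11), (SEA, blue, 4, 15, 4), (SEA, blue, 4, 32, 16), (SEA, red, 4, 15, 4), (SEA, red, 4, 32, 16)}
Natural join on pid: {(LA, green, 27, 1, 29, 13, Rae), (LA, green, 27, 1, 29, 20, Zed), (LA, green, 27, 10, 9, 13, Rae), (LA, green, 27, 10, 9, 20, Zed), (LA, green, 27, 16, 13, 13, Rae), (LA, green, 27, 16, 13, 20, Zed), (NYC, black, 37, 8, 11, 14, Xia), (NYC, black, 37, 8, 11, 23, Hal), (SEA, blue, 4, 15, 4, 29, Vic), (SEA, blue, 4, 32, 16, 29, Vic), (SEA, red, 4, 15, 4, 29, Vic), (SEA, red, 4, 32, 16, 29, Vic)}
Keep only column(s) pid, sid, color, qty, city, cost: {(27, 1, green, 13, LA, 29), (27, 1, green, 20, LA, 29), (27, 10, green, 13, LA, 9), (27, 10, green, 20, LA, 9), (27, 16, green, 13, LA, 13), (27, 16, green, 20, LA, 13), (37, 8, black, 14, NYC, 11), (37, 8, black, 23, NYC, 11), (4, 15, blue, 29, SEA, 4), (4, 15, red, 29, SEA, 4), (4, 32, blue, 29, SEA, 16), (4, 32, red, 29, SEA, 16)}
σ[qty != 13 and cost >= 4]: keep tuples satisfying qty != 13 and cost >= 4 → {(27, 1, green, 20, LA, 29), (27, 10, green, 20, LA, 9), (27, 16, green, 20, LA, 13), (37, 8, black, 14, NYC, 11), (37, 8, black, 23, NYC, 11), (4, 15, blue, 29, SEA, 4), (4, 15, red, 29, SEA, 4), (4, 32, blue, 29, SEA, 16), (4, 32, red, 29, SEA, 16)}
Keep only column(s) pid, city, sid (3 duplicate(s) eliminated): {(27, LA, 1), (27, LA, 10), (27, LA, 16), (37, NYC, 8), (4, SEA, 15), (4, SEA, 32)}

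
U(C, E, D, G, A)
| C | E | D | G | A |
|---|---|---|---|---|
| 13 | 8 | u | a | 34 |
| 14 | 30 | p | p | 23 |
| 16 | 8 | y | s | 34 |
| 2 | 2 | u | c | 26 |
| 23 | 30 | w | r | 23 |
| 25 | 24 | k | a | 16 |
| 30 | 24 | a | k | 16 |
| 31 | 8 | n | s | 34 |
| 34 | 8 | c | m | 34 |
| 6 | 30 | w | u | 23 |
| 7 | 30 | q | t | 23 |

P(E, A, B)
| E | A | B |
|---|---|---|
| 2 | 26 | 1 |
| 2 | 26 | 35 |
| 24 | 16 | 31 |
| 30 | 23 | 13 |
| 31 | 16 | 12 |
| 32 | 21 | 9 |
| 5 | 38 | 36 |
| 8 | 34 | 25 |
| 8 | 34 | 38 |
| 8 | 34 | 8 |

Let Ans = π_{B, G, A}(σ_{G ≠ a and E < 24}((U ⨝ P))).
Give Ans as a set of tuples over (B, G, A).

Natural join on E, A: {(13, 8, u, a, 34, 25), (13, 8, u, a, 34, 38), (13, 8, u, a, 34, 8), (14, 30, p, p, 23, 13), (16, 8, y, s, 34, 25), (16, 8, y, s, 34, 38), (16, 8, y, s, 34, 8), (2, 2, u, c, 26, 1), (2, 2, u, c, 26, 35), (23, 30, w, r, 23, 13), (25, 24, k, a, 16, 31), (30, 24, a, k, 16, 31), (31, 8, n, s, 34, 25), (31, 8, n, s, 34, 38), (31, 8, n, s, 34, 8), (34, 8, c, m, 34, 25), (34, 8, c, m, 34, 38), (34, 8, c, m, 34, 8), (6, 30, w, u, 23, 13), (7, 30, q, t, 23, 13)}
σ[G ≠ a and E < 24]: keep tuples satisfying G ≠ a and E < 24 → {(16, 8, y, s, 34, 25), (16, 8, y, s, 34, 38), (16, 8, y, s, 34, 8), (2, 2, u, c, 26, 1), (2, 2, u, c, 26, 35), (31, 8, n, s, 34, 25), (31, 8, n, s, 34, 38), (31, 8, n, s, 34, 8), (34, 8, c, m, 34, 25), (34, 8, c, m, 34, 38), (34, 8, c, m, 34, 8)}
Keep only column(s) B, G, A (3 duplicate(s) eliminated): {(1, c, 26), (25, m, 34), (25, s, 34), (35, c, 26), (38, m, 34), (38, s, 34), (8, m, 34), (8, s, 34)}

{(1, c, 26), (25, m, 34), (25, s, 34), (35, c, 26), (38, m, 34), (38, s, 34), (8, m, 34), (8, s, 34)}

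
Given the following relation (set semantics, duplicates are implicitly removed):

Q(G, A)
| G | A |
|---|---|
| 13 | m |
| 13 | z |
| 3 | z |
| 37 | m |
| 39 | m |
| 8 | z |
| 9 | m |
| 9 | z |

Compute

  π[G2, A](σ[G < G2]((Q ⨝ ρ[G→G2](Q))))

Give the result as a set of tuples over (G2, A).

ρ[G→G2]: schema becomes (G2, A); tuples unchanged.
Natural join on A: {(13, m, 13), (13, m, 37), (13, m, 39), (13, m, 9), (13, z, 13), (13, z, 3), (13, z, 8), (13, z, 9), (3, z, 13), (3, z, 3), (3, z, 8), (3, z, 9), (37, m, 13), (37, m, 37), (37, m, 39), (37, m, 9), (39, m, 13), (39, m, 37), (39, m, 39), (39, m, 9), (8, z, 13), (8, z, 3), (8, z, 8), (8, z, 9), (9, m, 13), (9, m, 37), (9, m, 39), (9, m, 9), (9, z, 13), (9, z, 3), (9, z, 8), (9, z, 9)}
Apply σ_{G < G2}; surviving tuples: {(13, m, 37), (13, m, 39), (3, z, 13), (3, z, 8), (3, z, 9), (37, m, 39), (8, z, 13), (8, z, 9), (9, m, 13), (9, m, 37), (9, m, 39), (9, z, 13)}
Keep only column(s) G2, A (6 duplicate(s) eliminated): {(13, m), (13, z), (37, m), (39, m), (8, z), (9, z)}

{(13, m), (13, z), (37, m), (39, m), (8, z), (9, z)}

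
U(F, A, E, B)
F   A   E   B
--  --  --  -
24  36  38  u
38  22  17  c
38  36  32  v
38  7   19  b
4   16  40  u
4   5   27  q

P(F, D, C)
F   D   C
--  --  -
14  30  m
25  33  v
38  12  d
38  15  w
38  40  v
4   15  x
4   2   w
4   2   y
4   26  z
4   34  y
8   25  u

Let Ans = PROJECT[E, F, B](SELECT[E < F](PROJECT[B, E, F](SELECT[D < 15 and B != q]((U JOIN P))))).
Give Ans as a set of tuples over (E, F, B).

{(17, 38, c), (19, 38, b), (32, 38, v)}

U ⋈ P (natural join on F): {(38, 22, 17, c, 12, d), (38, 22, 17, c, 15, w), (38, 22, 17, c, 40, v), (38, 36, 32, v, 12, d), (38, 36, 32, v, 15, w), (38, 36, 32, v, 40, v), (38, 7, 19, b, 12, d), (38, 7, 19, b, 15, w), (38, 7, 19, b, 40, v), (4, 16, 40, u, 15, x), (4, 16, 40, u, 2, w), (4, 16, 40, u, 2, y), (4, 16, 40, u, 26, z), (4, 16, 40, u, 34, y), (4, 5, 27, q, 15, x), (4, 5, 27, q, 2, w), (4, 5, 27, q, 2, y), (4, 5, 27, q, 26, z), (4, 5, 27, q, 34, y)}
σ[D < 15 and B != q]: keep tuples satisfying D < 15 and B != q → {(38, 22, 17, c, 12, d), (38, 36, 32, v, 12, d), (38, 7, 19, b, 12, d), (4, 16, 40, u, 2, w), (4, 16, 40, u, 2, y)}
π[B, E, F]: project onto (B, E, F) (1 duplicate(s) eliminated) → {(b, 19, 38), (c, 17, 38), (u, 40, 4), (v, 32, 38)}
σ[E < F]: keep tuples satisfying E < F → {(b, 19, 38), (c, 17, 38), (v, 32, 38)}
π[E, F, B]: project onto (E, F, B) → {(17, 38, c), (19, 38, b), (32, 38, v)}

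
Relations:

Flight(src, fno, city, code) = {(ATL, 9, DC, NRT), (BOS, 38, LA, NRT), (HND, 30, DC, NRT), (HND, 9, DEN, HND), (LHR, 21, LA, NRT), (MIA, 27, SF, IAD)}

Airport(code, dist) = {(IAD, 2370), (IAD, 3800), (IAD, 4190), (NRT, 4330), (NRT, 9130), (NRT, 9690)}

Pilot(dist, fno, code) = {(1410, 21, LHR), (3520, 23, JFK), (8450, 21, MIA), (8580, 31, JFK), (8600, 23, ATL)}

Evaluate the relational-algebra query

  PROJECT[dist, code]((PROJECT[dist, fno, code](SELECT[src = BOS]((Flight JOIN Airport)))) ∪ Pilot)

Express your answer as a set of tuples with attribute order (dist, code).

Joining Flight and Airport on code yields {(ATL, 9, DC, NRT, 4330), (ATL, 9, DC, NRT, 9130), (ATL, 9, DC, NRT, 9690), (BOS, 38, LA, NRT, 4330), (BOS, 38, LA, NRT, 9130), (BOS, 38, LA, NRT, 9690), (HND, 30, DC, NRT, 4330), (HND, 30, DC, NRT, 9130), (HND, 30, DC, NRT, 9690), (LHR, 21, LA, NRT, 4330), (LHR, 21, LA, NRT, 9130), (LHR, 21, LA, NRT, 9690), (MIA, 27, SF, IAD, 2370), (MIA, 27, SF, IAD, 3800), (MIA, 27, SF, IAD, 4190)}.
Filtering on src = BOS leaves {(BOS, 38, LA, NRT, 4330), (BOS, 38, LA, NRT, 9130), (BOS, 38, LA, NRT, 9690)}.
Keep only column(s) dist, fno, code: {(4330, 38, NRT), (9130, 38, NRT), (9690, 38, NRT)}
Taking the union: {(1410, 21, LHR), (3520, 23, JFK), (4330, 38, NRT), (8450, 21, MIA), (8580, 31, JFK), (8600, 23, ATL), (9130, 38, NRT), (9690, 38, NRT)}
Keep only column(s) dist, code: {(1410, LHR), (3520, JFK), (4330, NRT), (8450, MIA), (8580, JFK), (8600, ATL), (9130, NRT), (9690, NRT)}

{(1410, LHR), (3520, JFK), (4330, NRT), (8450, MIA), (8580, JFK), (8600, ATL), (9130, NRT), (9690, NRT)}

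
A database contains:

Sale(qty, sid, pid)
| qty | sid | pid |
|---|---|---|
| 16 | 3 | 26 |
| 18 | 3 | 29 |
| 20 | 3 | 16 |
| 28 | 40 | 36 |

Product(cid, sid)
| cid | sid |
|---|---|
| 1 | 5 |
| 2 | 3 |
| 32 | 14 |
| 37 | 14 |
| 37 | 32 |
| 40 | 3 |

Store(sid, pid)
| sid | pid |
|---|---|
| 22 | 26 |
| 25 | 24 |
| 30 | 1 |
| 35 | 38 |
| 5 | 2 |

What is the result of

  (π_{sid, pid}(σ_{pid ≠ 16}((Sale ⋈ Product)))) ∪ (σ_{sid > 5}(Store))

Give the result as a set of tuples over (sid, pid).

Natural join on sid: {(16, 3, 26, 2), (16, 3, 26, 40), (18, 3, 29, 2), (18, 3, 29, 40), (20, 3, 16, 2), (20, 3, 16, 40)}
Filtering on pid ≠ 16 leaves {(16, 3, 26, 2), (16, 3, 26, 40), (18, 3, 29, 2), (18, 3, 29, 40)}.
Keep only column(s) sid, pid (2 duplicate(s) eliminated): {(3, 26), (3, 29)}
Filtering on sid > 5 leaves {(22, 26), (25, 24), (30, 1), (35, 38)}.
Union: {(3, 26), (3, 29)} with {(22, 26), (25, 24), (30, 1), (35, 38)} → {(22, 26), (25, 24), (3, 26), (3, 29), (30, 1), (35, 38)}

{(22, 26), (25, 24), (3, 26), (3, 29), (30, 1), (35, 38)}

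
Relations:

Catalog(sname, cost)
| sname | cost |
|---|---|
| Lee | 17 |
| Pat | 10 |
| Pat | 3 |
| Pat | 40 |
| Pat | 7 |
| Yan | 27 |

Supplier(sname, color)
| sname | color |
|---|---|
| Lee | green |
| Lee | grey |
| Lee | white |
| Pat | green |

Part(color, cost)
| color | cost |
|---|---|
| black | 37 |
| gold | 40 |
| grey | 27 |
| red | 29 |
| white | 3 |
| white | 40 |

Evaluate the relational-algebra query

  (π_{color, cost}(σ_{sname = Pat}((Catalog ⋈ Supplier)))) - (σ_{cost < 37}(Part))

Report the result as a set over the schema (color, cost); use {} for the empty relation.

Joining Catalog and Supplier on sname yields {(Lee, 17, green), (Lee, 17, grey), (Lee, 17, white), (Pat, 10, green), (Pat, 3, green), (Pat, 40, green), (Pat, 7, green)}.
Apply σ_{sname = Pat}; surviving tuples: {(Pat, 10, green), (Pat, 3, green), (Pat, 40, green), (Pat, 7, green)}
Keep only column(s) color, cost: {(green, 10), (green, 3), (green, 40), (green, 7)}
Apply σ_{cost < 37}; surviving tuples: {(grey, 27), (red, 29), (white, 3)}
Difference: {(green, 10), (green, 3), (green, 40), (green, 7)} with {(grey, 27), (red, 29), (white, 3)} → {(green, 10), (green, 3), (green, 40), (green, 7)}

{(green, 10), (green, 3), (green, 40), (green, 7)}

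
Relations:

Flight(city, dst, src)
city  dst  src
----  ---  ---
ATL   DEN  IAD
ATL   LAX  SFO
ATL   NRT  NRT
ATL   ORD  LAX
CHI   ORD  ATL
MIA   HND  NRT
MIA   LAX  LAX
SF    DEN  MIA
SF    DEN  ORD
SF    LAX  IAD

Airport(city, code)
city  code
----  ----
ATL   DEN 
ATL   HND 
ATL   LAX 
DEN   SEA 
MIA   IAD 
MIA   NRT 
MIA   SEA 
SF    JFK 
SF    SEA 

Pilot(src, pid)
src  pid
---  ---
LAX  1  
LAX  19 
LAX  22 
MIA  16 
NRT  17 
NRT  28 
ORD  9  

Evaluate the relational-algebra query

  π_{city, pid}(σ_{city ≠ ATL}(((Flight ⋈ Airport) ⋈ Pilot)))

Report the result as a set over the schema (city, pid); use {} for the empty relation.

{(MIA, 1), (MIA, 17), (MIA, 19), (MIA, 22), (MIA, 28), (SF, 16), (SF, 9)}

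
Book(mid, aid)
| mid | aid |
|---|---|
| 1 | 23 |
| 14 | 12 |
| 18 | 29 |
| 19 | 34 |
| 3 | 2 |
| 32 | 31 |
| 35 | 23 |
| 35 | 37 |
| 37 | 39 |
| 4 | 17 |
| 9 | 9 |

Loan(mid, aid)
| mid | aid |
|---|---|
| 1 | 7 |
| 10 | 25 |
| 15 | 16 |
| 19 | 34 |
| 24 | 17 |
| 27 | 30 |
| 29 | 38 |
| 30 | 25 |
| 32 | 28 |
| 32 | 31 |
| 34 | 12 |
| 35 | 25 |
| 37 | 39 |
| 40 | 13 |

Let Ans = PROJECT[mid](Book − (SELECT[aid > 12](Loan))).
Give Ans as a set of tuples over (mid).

σ[aid > 12]: keep tuples satisfying aid > 12 → {(10, 25), (15, 16), (19, 34), (24, 17), (27, 30), (29, 38), (30, 25), (32, 28), (32, 31), (35, 25), (37, 39), (40, 13)}
Set difference of the two operands is {(1, 23), (14, 12), (18, 29), (3, 2), (35, 23), (35, 37), (4, 17), (9, 9)}.
Projecting to mid (1 duplicate(s) eliminated): {1, 14, 18, 3, 35, 4, 9}

{1, 14, 18, 3, 35, 4, 9}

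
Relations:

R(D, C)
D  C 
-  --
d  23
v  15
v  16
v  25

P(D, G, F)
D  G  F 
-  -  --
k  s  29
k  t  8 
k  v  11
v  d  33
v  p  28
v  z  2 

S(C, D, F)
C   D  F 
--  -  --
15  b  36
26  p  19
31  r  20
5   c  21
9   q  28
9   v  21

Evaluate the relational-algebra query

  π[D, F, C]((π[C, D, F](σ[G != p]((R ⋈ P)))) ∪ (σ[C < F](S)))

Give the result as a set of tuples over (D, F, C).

Natural join on D: {(v, 15, d, 33), (v, 15, p, 28), (v, 15, z, 2), (v, 16, d, 33), (v, 16, p, 28), (v, 16, z, 2), (v, 25, d, 33), (v, 25, p, 28), (v, 25, z, 2)}
Apply σ_{G != p}; surviving tuples: {(v, 15, d, 33), (v, 15, z, 2), (v, 16, d, 33), (v, 16, z, 2), (v, 25, d, 33), (v, 25, z, 2)}
π_{C, D, F} gives {(15, v, 2), (15, v, 33), (16, v, 2), (16, v, 33), (25, v, 2), (25, v, 33)}.
Apply σ_{C < F}; surviving tuples: {(15, b, 36), (5, c, 21), (9, q, 28), (9, v, 21)}
Taking the union: {(15, b, 36), (15, v, 2), (15, v, 33), (16, v, 2), (16, v, 33), (25, v, 2), (25, v, 33), (5, c, 21), (9, q, 28), (9, v, 21)}
π_{D, F, C} gives {(b, 36, 15), (c, 21, 5), (q, 28, 9), (v, 2, 15), (v, 2, 16), (v, 2, 25), (v, 21, 9), (v, 33, 15), (v, 33, 16), (v, 33, 25)}.

{(b, 36, 15), (c, 21, 5), (q, 28, 9), (v, 2, 15), (v, 2, 16), (v, 2, 25), (v, 21, 9), (v, 33, 15), (v, 33, 16), (v, 33, 25)}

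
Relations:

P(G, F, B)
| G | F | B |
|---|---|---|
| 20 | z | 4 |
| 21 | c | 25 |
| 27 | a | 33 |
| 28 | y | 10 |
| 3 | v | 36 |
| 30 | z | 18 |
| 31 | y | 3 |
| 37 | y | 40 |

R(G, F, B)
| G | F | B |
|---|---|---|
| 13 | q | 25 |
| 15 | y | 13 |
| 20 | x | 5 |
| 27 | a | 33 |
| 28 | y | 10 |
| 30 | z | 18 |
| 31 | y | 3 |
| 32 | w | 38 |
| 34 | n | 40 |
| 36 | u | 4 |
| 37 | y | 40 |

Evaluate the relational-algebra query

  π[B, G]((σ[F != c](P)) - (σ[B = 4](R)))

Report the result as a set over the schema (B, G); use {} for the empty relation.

Apply σ_{F != c}; surviving tuples: {(20, z, 4), (27, a, 33), (28, y, 10), (3, v, 36), (30, z, 18), (31, y, 3), (37, y, 40)}
Apply σ_{B = 4}; surviving tuples: {(36, u, 4)}
Difference: {(20, z, 4), (27, a, 33), (28, y, 10), (3, v, 36), (30, z, 18), (31, y, 3), (37, y, 40)} with {(36, u, 4)} → {(20, z, 4), (27, a, 33), (28, y, 10), (3, v, 36), (30, z, 18), (31, y, 3), (37, y, 40)}
Projecting to B, G: {(10, 28), (18, 30), (3, 31), (33, 27), (36, 3), (4, 20), (40, 37)}

{(10, 28), (18, 30), (3, 31), (33, 27), (36, 3), (4, 20), (40, 37)}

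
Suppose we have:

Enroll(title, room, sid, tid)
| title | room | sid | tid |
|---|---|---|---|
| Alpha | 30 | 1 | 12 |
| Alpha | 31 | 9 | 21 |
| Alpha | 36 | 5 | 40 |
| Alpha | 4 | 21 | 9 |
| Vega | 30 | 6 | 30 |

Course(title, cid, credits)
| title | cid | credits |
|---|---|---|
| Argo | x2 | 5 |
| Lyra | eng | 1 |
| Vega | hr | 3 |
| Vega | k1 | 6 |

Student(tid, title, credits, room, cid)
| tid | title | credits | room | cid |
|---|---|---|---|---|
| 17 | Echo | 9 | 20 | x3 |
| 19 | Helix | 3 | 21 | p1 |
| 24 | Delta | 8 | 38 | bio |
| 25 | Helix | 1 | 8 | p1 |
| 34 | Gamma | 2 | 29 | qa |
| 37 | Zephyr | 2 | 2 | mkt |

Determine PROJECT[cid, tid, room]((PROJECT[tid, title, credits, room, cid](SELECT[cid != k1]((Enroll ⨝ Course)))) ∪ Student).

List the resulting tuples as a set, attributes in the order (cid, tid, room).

Joining Enroll and Course on title yields {(Vega, 30, 6, 30, hr, 3), (Vega, 30, 6, 30, k1, 6)}.
Selection cid != k1: {(Vega, 30, 6, 30, hr, 3)}
π_{tid, title, credits, room, cid} gives {(30, Vega, 3, 30, hr)}.
Taking the union: {(17, Echo, 9, 20, x3), (19, Helix, 3, 21, p1), (24, Delta, 8, 38, bio), (25, Helix, 1, 8, p1), (30, Vega, 3, 30, hr), (34, Gamma, 2, 29, qa), (37, Zephyr, 2, 2, mkt)}
π_{cid, tid, room} gives {(bio, 24, 38), (hr, 30, 30), (mkt, 37, 2), (p1, 19, 21), (p1, 25, 8), (qa, 34, 29), (x3, 17, 20)}.

{(bio, 24, 38), (hr, 30, 30), (mkt, 37, 2), (p1, 19, 21), (p1, 25, 8), (qa, 34, 29), (x3, 17, 20)}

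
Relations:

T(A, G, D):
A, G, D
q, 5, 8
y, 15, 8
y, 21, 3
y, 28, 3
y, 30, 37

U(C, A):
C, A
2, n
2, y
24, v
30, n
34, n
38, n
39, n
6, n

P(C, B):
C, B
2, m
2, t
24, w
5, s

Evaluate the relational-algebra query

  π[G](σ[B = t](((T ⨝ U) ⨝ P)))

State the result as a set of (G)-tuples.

Joining T and U on A yields {(y, 15, 8, 2), (y, 21, 3, 2), (y, 28, 3, 2), (y, 30, 37, 2)}.
Joining (T ⨝ U) and P on C yields {(y, 15, 8, 2, m), (y, 15, 8, 2, t), (y, 21, 3, 2, m), (y, 21, 3, 2, t), (y, 28, 3, 2, m), (y, 28, 3, 2, t), (y, 30, 37, 2, m), (y, 30, 37, 2, t)}.
Filtering on B = t leaves {(y, 15, 8, 2, t), (y, 21, 3, 2, t), (y, 28, 3, 2, t), (y, 30, 37, 2, t)}.
π_{G} gives {15, 21, 28, 30}.

{15, 21, 28, 30}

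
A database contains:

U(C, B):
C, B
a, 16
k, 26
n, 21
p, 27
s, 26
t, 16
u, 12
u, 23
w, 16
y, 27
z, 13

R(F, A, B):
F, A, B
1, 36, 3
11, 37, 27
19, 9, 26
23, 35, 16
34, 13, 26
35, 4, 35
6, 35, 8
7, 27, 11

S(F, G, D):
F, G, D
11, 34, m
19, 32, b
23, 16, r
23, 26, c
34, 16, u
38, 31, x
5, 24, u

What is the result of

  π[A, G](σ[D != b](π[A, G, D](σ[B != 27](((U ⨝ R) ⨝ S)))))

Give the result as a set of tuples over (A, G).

{(13, 16), (35, 16), (35, 26)}

Joining U and R on B yields {(a, 16, 23, 35), (k, 26, 19, 9), (k, 26, 34, 13), (p, 27, 11, 37), (s, 26, 19, 9), (s, 26, 34, 13), (t, 16, 23, 35), (w, 16, 23, 35), (y, 27, 11, 37)}.
Joining (U ⨝ R) and S on F yields {(a, 16, 23, 35, 16, r), (a, 16, 23, 35, 26, c), (k, 26, 19, 9, 32, b), (k, 26, 34, 13, 16, u), (p, 27, 11, 37, 34, m), (s, 26, 19, 9, 32, b), (s, 26, 34, 13, 16, u), (t, 16, 23, 35, 16, r), (t, 16, 23, 35, 26, c), (w, 16, 23, 35, 16, r), (w, 16, 23, 35, 26, c), (y, 27, 11, 37, 34, m)}.
Apply σ_{B != 27}; surviving tuples: {(a, 16, 23, 35, 16, r), (a, 16, 23, 35, 26, c), (k, 26, 19, 9, 32, b), (k, 26, 34, 13, 16, u), (s, 26, 19, 9, 32, b), (s, 26, 34, 13, 16, u), (t, 16, 23, 35, 16, r), (t, 16, 23, 35, 26, c), (w, 16, 23, 35, 16, r), (w, 16, 23, 35, 26, c)}
π[A, G, D]: project onto (A, G, D) (6 duplicate(s) eliminated) → {(13, 16, u), (35, 16, r), (35, 26, c), (9, 32, b)}
Apply σ_{D != b}; surviving tuples: {(13, 16, u), (35, 16, r), (35, 26, c)}
π[A, G]: project onto (A, G) → {(13, 16), (35, 16), (35, 26)}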